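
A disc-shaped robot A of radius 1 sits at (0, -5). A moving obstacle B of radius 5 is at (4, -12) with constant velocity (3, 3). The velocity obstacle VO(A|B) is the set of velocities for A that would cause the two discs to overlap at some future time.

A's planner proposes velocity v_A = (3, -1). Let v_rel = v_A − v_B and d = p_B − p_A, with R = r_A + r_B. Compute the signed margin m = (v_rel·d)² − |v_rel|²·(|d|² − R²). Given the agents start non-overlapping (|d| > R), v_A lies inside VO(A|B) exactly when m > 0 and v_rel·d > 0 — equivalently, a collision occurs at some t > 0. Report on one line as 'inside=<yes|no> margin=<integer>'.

d = (4, -7),  |d|² = 65;  R = 1+5 = 6,  c = 65−6² = 29
v_rel = (0, -4),  |v_rel|² = 16;  v_rel·d = (0)·(4) + (-4)·(-7) = 28
16·t² − 56·t + 29 = 0  ⇒  m = 28² − 16·29 = 320
m = 320 > 0,  v_rel·d = 28 > 0  ⇒  inside

inside=yes margin=320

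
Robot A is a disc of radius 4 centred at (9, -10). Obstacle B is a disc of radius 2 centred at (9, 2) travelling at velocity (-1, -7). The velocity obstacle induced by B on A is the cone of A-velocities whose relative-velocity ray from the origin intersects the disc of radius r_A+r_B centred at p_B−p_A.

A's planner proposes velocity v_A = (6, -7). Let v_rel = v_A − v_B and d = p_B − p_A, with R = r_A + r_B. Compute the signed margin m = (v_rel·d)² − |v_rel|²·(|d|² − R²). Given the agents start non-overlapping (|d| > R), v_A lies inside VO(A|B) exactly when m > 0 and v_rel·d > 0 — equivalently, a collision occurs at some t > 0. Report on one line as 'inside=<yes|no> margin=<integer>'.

d = (0, 12),  |d|² = 144;  R = 4+2 = 6,  c = 144−6² = 108
v_rel = (7, 0),  |v_rel|² = 49;  v_rel·d = (7)·(0) + (0)·(12) = 0
49·t² − 0·t + 108 = 0  ⇒  m = 0² − 49·108 = -5292
m = -5292 < 0,  v_rel·d = 0 = 0  ⇒  outside

inside=no margin=-5292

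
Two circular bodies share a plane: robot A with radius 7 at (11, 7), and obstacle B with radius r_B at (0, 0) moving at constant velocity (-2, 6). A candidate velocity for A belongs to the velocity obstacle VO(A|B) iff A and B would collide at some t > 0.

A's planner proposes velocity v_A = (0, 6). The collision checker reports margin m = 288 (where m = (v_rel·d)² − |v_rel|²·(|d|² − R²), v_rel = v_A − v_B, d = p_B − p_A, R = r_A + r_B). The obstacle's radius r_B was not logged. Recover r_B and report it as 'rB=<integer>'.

m = 288
d = (-11, -7);  v_rel = (2, 0),  |v_rel|² = 4
v_rel×d = (2)·(-7) − (0)·(-11) = -14
since m = R²·4 − (-14)²:  R² = (196 + 288) / 4 = 121
R = √121 = 11  ⇒  r_B = 11 − 7 = 4

rB=4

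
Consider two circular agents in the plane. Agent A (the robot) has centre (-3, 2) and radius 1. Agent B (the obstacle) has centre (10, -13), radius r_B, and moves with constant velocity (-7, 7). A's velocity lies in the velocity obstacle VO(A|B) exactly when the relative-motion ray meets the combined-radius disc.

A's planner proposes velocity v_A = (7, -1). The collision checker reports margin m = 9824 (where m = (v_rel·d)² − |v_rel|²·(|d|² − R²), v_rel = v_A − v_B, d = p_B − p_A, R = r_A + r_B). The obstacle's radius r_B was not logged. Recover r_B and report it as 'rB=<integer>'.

m = 9824
d = (13, -15);  v_rel = (14, -8),  |v_rel|² = 260
v_rel×d = (14)·(-15) − (-8)·(13) = -106
since m = R²·260 − (-106)²:  R² = (11236 + 9824) / 260 = 81
R = √81 = 9  ⇒  r_B = 9 − 1 = 8

rB=8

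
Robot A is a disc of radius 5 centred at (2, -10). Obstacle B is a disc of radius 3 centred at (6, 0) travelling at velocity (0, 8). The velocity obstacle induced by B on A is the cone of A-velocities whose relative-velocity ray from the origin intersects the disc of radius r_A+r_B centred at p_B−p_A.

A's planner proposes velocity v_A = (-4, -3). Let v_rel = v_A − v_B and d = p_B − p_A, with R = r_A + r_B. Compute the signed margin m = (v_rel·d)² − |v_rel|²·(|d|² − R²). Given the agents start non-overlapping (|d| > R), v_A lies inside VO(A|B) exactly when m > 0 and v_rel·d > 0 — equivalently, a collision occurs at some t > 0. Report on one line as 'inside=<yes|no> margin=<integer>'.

d = (4, 10),  |d|² = 116;  R = 5+3 = 8,  c = 116−8² = 52
v_rel = (-4, -11),  |v_rel|² = 137;  v_rel·d = (-4)·(4) + (-11)·(10) = -126
137·t² + 252·t + 52 = 0  ⇒  m = (-126)² − 137·52 = 8752
m = 8752 > 0,  v_rel·d = -126 < 0  ⇒  outside

inside=no margin=8752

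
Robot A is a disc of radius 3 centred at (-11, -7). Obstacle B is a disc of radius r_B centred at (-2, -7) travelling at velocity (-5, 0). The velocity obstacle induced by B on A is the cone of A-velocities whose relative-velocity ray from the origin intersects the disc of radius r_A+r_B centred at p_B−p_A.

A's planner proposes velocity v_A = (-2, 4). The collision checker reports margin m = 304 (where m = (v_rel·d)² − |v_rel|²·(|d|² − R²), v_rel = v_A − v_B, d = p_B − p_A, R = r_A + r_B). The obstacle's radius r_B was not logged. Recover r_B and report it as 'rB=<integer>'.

m = 304
d = (9, 0);  v_rel = (3, 4),  |v_rel|² = 25
v_rel×d = (3)·(0) − (4)·(9) = -36
since m = R²·25 − (-36)²:  R² = (1296 + 304) / 25 = 64
R = √64 = 8  ⇒  r_B = 8 − 3 = 5

rB=5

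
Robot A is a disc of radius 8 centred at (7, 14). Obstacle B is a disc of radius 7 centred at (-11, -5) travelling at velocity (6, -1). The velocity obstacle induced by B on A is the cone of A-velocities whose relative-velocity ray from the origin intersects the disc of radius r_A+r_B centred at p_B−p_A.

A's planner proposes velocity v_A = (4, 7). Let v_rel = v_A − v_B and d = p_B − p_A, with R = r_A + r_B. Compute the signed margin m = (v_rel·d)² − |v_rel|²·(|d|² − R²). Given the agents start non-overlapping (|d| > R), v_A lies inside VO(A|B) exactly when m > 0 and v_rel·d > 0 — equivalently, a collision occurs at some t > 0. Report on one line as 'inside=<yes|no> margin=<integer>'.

d = (-18, -19),  |d|² = 685;  R = 8+7 = 15,  c = 685−15² = 460
v_rel = (-2, 8),  |v_rel|² = 68;  v_rel·d = (-2)·(-18) + (8)·(-19) = -116
68·t² + 232·t + 460 = 0  ⇒  m = (-116)² − 68·460 = -17824
m = -17824 < 0,  v_rel·d = -116 < 0  ⇒  outside

inside=no margin=-17824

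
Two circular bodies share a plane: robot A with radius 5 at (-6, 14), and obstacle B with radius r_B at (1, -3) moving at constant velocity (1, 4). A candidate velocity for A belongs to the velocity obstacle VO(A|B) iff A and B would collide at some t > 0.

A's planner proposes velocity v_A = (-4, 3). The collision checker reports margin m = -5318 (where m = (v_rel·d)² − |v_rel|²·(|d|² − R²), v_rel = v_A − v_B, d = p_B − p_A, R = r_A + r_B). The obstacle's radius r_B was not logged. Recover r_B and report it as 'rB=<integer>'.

m = -5318
d = (7, -17);  v_rel = (-5, -1),  |v_rel|² = 26
v_rel×d = (-5)·(-17) − (-1)·(7) = 92
since m = R²·26 − 92²:  R² = (8464 + -5318) / 26 = 121
R = √121 = 11  ⇒  r_B = 11 − 5 = 6

rB=6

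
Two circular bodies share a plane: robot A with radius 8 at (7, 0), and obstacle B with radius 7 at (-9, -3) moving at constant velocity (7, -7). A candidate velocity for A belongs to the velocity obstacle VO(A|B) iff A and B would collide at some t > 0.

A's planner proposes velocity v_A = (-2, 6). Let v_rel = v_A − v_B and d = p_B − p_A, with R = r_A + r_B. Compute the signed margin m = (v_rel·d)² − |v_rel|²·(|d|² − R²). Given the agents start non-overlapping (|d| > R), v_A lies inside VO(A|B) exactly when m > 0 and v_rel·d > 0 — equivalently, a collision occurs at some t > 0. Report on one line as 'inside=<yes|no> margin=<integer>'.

d = (-16, -3),  |d|² = 265;  R = 8+7 = 15,  c = 265−15² = 40
v_rel = (-9, 13),  |v_rel|² = 250;  v_rel·d = (-9)·(-16) + (13)·(-3) = 105
250·t² − 210·t + 40 = 0  ⇒  m = 105² − 250·40 = 1025
m = 1025 > 0,  v_rel·d = 105 > 0  ⇒  inside

inside=yes margin=1025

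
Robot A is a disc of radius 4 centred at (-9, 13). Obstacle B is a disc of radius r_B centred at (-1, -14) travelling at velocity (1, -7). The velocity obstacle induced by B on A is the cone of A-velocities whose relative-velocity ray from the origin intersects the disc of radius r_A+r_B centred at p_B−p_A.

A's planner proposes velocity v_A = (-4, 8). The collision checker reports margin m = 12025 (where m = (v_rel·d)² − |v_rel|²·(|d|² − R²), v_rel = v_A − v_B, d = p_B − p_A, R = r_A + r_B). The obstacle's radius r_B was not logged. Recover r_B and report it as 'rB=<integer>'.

m = 12025
d = (8, -27);  v_rel = (-5, 15),  |v_rel|² = 250
v_rel×d = (-5)·(-27) − (15)·(8) = 15
since m = R²·250 − 15²:  R² = (225 + 12025) / 250 = 49
R = √49 = 7  ⇒  r_B = 7 − 4 = 3

rB=3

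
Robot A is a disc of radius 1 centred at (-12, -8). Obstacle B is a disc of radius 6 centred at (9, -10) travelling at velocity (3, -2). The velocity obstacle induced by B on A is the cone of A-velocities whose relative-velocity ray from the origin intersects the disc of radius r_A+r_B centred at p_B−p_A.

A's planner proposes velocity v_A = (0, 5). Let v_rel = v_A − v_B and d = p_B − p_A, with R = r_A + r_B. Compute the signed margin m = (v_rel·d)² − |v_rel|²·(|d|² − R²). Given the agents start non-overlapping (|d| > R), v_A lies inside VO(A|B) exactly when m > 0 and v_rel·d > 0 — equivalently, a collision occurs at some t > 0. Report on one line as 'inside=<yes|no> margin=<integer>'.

d = (21, -2),  |d|² = 445;  R = 1+6 = 7,  c = 445−7² = 396
v_rel = (-3, 7),  |v_rel|² = 58;  v_rel·d = (-3)·(21) + (7)·(-2) = -77
58·t² + 154·t + 396 = 0  ⇒  m = (-77)² − 58·396 = -17039
m = -17039 < 0,  v_rel·d = -77 < 0  ⇒  outside

inside=no margin=-17039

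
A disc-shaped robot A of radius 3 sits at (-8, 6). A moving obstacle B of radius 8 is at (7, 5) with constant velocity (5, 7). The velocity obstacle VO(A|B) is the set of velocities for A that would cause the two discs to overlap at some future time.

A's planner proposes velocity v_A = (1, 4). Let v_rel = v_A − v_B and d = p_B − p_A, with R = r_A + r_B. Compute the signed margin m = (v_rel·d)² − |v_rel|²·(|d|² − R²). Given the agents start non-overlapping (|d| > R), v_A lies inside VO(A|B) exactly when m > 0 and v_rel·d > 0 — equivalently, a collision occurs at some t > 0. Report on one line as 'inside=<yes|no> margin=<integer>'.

d = (15, -1),  |d|² = 226;  R = 3+8 = 11,  c = 226−11² = 105
v_rel = (-4, -3),  |v_rel|² = 25;  v_rel·d = (-4)·(15) + (-3)·(-1) = -57
25·t² + 114·t + 105 = 0  ⇒  m = (-57)² − 25·105 = 624
m = 624 > 0,  v_rel·d = -57 < 0  ⇒  outside

inside=no margin=624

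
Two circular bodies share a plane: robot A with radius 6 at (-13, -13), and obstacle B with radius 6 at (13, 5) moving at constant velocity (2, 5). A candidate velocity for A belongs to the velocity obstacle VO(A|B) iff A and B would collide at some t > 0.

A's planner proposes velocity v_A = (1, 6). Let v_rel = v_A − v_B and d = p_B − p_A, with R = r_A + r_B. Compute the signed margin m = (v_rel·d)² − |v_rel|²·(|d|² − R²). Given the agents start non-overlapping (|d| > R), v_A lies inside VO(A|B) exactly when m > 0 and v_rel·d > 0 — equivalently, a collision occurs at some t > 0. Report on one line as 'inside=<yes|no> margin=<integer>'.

d = (26, 18),  |d|² = 1000;  R = 6+6 = 12,  c = 1000−12² = 856
v_rel = (-1, 1),  |v_rel|² = 2;  v_rel·d = (-1)·(26) + (1)·(18) = -8
2·t² + 16·t + 856 = 0  ⇒  m = (-8)² − 2·856 = -1648
m = -1648 < 0,  v_rel·d = -8 < 0  ⇒  outside

inside=no margin=-1648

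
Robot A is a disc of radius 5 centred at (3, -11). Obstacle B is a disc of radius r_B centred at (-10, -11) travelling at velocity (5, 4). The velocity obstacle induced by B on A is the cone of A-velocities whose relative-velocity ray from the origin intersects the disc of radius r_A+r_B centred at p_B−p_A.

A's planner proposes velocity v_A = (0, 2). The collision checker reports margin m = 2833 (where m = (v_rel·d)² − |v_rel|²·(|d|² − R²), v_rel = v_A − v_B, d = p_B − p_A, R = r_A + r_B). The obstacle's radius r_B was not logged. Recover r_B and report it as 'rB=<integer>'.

m = 2833
d = (-13, 0);  v_rel = (-5, -2),  |v_rel|² = 29
v_rel×d = (-5)·(0) − (-2)·(-13) = -26
since m = R²·29 − (-26)²:  R² = (676 + 2833) / 29 = 121
R = √121 = 11  ⇒  r_B = 11 − 5 = 6

rB=6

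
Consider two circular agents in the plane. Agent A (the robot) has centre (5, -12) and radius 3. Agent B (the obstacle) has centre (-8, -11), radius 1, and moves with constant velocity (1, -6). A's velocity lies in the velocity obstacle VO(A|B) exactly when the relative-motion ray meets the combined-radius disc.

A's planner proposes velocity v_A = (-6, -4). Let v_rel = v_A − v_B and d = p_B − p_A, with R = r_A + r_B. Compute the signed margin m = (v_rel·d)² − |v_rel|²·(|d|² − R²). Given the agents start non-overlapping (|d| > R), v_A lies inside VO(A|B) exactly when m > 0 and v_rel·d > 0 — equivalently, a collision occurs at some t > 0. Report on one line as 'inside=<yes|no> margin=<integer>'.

d = (-13, 1),  |d|² = 170;  R = 3+1 = 4,  c = 170−4² = 154
v_rel = (-7, 2),  |v_rel|² = 53;  v_rel·d = (-7)·(-13) + (2)·(1) = 93
53·t² − 186·t + 154 = 0  ⇒  m = 93² − 53·154 = 487
m = 487 > 0,  v_rel·d = 93 > 0  ⇒  inside

inside=yes margin=487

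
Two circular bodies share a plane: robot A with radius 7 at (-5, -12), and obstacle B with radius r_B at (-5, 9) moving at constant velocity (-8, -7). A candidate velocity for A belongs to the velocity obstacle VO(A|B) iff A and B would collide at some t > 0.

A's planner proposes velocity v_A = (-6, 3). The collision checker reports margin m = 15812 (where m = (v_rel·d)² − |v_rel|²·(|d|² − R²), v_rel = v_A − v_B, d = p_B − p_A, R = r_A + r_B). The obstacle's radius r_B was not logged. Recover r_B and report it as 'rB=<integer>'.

m = 15812
d = (0, 21);  v_rel = (2, 10),  |v_rel|² = 104
v_rel×d = (2)·(21) − (10)·(0) = 42
since m = R²·104 − 42²:  R² = (1764 + 15812) / 104 = 169
R = √169 = 13  ⇒  r_B = 13 − 7 = 6

rB=6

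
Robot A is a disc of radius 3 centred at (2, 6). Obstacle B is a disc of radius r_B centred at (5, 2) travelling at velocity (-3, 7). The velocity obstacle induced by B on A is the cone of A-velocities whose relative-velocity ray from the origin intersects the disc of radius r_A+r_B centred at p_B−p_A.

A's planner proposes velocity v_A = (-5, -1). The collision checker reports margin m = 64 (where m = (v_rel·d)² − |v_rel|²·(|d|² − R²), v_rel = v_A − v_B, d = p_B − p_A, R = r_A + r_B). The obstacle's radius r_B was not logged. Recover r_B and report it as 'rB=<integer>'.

m = 64
d = (3, -4);  v_rel = (-2, -8),  |v_rel|² = 68
v_rel×d = (-2)·(-4) − (-8)·(3) = 32
since m = R²·68 − 32²:  R² = (1024 + 64) / 68 = 16
R = √16 = 4  ⇒  r_B = 4 − 3 = 1

rB=1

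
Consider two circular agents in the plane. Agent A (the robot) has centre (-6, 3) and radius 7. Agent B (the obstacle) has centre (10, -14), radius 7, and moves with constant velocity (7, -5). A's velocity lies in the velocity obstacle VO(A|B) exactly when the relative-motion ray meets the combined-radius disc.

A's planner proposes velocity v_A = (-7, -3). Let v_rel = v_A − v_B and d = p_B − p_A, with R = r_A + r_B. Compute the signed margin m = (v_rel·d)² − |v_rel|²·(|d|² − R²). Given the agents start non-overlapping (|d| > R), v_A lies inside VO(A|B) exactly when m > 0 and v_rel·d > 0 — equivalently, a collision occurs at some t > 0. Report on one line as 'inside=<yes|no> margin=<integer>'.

d = (16, -17),  |d|² = 545;  R = 7+7 = 14,  c = 545−14² = 349
v_rel = (-14, 2),  |v_rel|² = 200;  v_rel·d = (-14)·(16) + (2)·(-17) = -258
200·t² + 516·t + 349 = 0  ⇒  m = (-258)² − 200·349 = -3236
m = -3236 < 0,  v_rel·d = -258 < 0  ⇒  outside

inside=no margin=-3236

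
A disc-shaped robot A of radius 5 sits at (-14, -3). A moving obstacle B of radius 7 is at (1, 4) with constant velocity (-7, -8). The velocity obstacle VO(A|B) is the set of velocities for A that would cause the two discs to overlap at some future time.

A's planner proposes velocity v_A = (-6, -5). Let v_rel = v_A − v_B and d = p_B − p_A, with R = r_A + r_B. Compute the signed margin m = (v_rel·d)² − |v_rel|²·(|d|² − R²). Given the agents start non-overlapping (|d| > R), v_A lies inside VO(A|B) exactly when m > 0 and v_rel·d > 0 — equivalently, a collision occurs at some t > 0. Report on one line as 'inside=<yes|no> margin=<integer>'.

d = (15, 7),  |d|² = 274;  R = 5+7 = 12,  c = 274−12² = 130
v_rel = (1, 3),  |v_rel|² = 10;  v_rel·d = (1)·(15) + (3)·(7) = 36
10·t² − 72·t + 130 = 0  ⇒  m = 36² − 10·130 = -4
m = -4 < 0,  v_rel·d = 36 > 0  ⇒  outside

inside=no margin=-4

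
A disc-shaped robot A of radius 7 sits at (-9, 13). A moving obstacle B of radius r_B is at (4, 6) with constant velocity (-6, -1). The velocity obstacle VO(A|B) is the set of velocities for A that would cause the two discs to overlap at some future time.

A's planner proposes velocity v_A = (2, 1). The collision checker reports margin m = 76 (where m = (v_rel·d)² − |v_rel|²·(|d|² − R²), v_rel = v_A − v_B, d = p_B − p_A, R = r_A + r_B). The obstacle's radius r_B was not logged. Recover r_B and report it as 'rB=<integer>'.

m = 76
d = (13, -7);  v_rel = (8, 2),  |v_rel|² = 68
v_rel×d = (8)·(-7) − (2)·(13) = -82
since m = R²·68 − (-82)²:  R² = (6724 + 76) / 68 = 100
R = √100 = 10  ⇒  r_B = 10 − 7 = 3

rB=3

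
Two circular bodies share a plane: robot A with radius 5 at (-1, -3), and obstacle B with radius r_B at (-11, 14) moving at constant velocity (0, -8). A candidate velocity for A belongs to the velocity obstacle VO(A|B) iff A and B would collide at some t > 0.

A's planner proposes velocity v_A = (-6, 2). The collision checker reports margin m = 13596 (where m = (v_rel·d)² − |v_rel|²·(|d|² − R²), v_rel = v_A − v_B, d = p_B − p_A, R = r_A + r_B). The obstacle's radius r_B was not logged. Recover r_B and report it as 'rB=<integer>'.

m = 13596
d = (-10, 17);  v_rel = (-6, 10),  |v_rel|² = 136
v_rel×d = (-6)·(17) − (10)·(-10) = -2
since m = R²·136 − (-2)²:  R² = (4 + 13596) / 136 = 100
R = √100 = 10  ⇒  r_B = 10 − 5 = 5

rB=5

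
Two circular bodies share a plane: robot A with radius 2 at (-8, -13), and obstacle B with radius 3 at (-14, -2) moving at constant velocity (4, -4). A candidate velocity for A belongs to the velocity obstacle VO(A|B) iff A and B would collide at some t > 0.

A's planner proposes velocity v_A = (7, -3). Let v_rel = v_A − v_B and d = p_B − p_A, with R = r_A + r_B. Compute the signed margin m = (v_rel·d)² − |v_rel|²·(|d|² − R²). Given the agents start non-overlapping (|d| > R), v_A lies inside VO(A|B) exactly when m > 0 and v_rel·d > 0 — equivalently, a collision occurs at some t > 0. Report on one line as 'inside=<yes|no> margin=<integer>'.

d = (-6, 11),  |d|² = 157;  R = 2+3 = 5,  c = 157−5² = 132
v_rel = (3, 1),  |v_rel|² = 10;  v_rel·d = (3)·(-6) + (1)·(11) = -7
10·t² + 14·t + 132 = 0  ⇒  m = (-7)² − 10·132 = -1271
m = -1271 < 0,  v_rel·d = -7 < 0  ⇒  outside

inside=no margin=-1271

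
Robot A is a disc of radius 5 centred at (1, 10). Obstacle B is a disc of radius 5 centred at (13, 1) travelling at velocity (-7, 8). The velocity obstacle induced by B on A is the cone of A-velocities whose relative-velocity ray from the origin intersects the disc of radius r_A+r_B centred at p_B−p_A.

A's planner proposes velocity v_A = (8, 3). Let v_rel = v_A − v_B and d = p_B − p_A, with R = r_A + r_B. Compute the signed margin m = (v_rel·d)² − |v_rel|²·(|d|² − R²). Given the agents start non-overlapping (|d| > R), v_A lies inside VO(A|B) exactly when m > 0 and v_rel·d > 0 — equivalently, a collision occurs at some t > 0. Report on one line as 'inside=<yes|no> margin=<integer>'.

d = (12, -9),  |d|² = 225;  R = 5+5 = 10,  c = 225−10² = 125
v_rel = (15, -5),  |v_rel|² = 250;  v_rel·d = (15)·(12) + (-5)·(-9) = 225
250·t² − 450·t + 125 = 0  ⇒  m = 225² − 250·125 = 19375
m = 19375 > 0,  v_rel·d = 225 > 0  ⇒  inside

inside=yes margin=19375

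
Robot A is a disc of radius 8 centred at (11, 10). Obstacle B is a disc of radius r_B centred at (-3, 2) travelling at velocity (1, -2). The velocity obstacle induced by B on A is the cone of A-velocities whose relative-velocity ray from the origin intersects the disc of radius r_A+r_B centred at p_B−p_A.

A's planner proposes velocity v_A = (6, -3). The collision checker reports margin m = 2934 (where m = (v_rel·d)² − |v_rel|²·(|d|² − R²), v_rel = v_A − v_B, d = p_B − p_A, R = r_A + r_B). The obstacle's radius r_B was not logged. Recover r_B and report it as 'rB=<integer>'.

m = 2934
d = (-14, -8);  v_rel = (5, -1),  |v_rel|² = 26
v_rel×d = (5)·(-8) − (-1)·(-14) = -54
since m = R²·26 − (-54)²:  R² = (2916 + 2934) / 26 = 225
R = √225 = 15  ⇒  r_B = 15 − 8 = 7

rB=7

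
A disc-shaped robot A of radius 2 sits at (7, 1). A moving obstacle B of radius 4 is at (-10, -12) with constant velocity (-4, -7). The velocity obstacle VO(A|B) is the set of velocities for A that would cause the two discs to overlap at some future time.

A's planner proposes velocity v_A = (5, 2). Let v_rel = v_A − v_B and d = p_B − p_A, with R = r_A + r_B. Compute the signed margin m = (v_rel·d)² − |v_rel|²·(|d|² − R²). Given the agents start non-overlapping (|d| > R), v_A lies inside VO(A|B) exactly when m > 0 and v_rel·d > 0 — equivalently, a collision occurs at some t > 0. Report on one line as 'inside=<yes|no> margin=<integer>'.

d = (-17, -13),  |d|² = 458;  R = 2+4 = 6,  c = 458−6² = 422
v_rel = (9, 9),  |v_rel|² = 162;  v_rel·d = (9)·(-17) + (9)·(-13) = -270
162·t² + 540·t + 422 = 0  ⇒  m = (-270)² − 162·422 = 4536
m = 4536 > 0,  v_rel·d = -270 < 0  ⇒  outside

inside=no margin=4536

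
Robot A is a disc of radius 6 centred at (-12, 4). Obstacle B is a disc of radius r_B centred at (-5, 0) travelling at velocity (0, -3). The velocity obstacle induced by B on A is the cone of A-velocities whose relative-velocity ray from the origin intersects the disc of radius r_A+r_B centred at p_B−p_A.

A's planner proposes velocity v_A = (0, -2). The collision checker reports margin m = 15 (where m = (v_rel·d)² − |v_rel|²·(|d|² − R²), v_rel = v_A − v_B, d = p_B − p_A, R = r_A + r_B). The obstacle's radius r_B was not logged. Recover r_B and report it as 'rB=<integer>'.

m = 15
d = (7, -4);  v_rel = (0, 1),  |v_rel|² = 1
v_rel×d = (0)·(-4) − (1)·(7) = -7
since m = R²·1 − (-7)²:  R² = (49 + 15) / 1 = 64
R = √64 = 8  ⇒  r_B = 8 − 6 = 2

rB=2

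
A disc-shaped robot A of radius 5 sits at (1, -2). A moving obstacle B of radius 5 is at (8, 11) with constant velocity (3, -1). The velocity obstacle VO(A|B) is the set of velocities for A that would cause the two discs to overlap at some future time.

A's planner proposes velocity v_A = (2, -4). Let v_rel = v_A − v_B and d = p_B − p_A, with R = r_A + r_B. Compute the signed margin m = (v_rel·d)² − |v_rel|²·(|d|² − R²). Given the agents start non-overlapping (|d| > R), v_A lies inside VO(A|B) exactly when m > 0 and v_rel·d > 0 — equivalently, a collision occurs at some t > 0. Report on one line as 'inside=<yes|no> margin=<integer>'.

d = (7, 13),  |d|² = 218;  R = 5+5 = 10,  c = 218−10² = 118
v_rel = (-1, -3),  |v_rel|² = 10;  v_rel·d = (-1)·(7) + (-3)·(13) = -46
10·t² + 92·t + 118 = 0  ⇒  m = (-46)² − 10·118 = 936
m = 936 > 0,  v_rel·d = -46 < 0  ⇒  outside

inside=no margin=936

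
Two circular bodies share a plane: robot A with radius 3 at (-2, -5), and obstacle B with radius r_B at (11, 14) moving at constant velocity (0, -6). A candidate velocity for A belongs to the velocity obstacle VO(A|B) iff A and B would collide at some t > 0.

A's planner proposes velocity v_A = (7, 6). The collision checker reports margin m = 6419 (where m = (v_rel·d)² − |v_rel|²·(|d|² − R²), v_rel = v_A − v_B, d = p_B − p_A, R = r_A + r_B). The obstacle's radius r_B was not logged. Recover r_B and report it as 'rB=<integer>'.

m = 6419
d = (13, 19);  v_rel = (7, 12),  |v_rel|² = 193
v_rel×d = (7)·(19) − (12)·(13) = -23
since m = R²·193 − (-23)²:  R² = (529 + 6419) / 193 = 36
R = √36 = 6  ⇒  r_B = 6 − 3 = 3

rB=3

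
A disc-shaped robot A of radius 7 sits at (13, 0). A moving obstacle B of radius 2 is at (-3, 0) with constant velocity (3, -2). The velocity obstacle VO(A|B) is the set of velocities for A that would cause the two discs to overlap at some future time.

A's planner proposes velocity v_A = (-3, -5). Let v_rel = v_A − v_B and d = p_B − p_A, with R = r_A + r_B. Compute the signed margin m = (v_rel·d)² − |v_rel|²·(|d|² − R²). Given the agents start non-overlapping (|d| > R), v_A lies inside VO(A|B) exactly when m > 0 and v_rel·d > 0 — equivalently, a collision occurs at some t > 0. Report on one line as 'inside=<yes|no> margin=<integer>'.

d = (-16, 0),  |d|² = 256;  R = 7+2 = 9,  c = 256−9² = 175
v_rel = (-6, -3),  |v_rel|² = 45;  v_rel·d = (-6)·(-16) + (-3)·(0) = 96
45·t² − 192·t + 175 = 0  ⇒  m = 96² − 45·175 = 1341
m = 1341 > 0,  v_rel·d = 96 > 0  ⇒  inside

inside=yes margin=1341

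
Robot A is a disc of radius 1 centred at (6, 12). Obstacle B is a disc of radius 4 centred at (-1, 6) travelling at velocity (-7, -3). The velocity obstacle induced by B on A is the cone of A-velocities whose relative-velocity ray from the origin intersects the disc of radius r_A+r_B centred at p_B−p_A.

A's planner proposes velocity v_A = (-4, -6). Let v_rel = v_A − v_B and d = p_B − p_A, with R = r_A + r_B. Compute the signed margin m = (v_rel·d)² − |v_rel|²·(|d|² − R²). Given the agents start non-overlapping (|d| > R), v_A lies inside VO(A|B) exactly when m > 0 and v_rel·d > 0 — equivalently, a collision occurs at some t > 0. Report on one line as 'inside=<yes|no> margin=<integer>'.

d = (-7, -6),  |d|² = 85;  R = 1+4 = 5,  c = 85−5² = 60
v_rel = (3, -3),  |v_rel|² = 18;  v_rel·d = (3)·(-7) + (-3)·(-6) = -3
18·t² + 6·t + 60 = 0  ⇒  m = (-3)² − 18·60 = -1071
m = -1071 < 0,  v_rel·d = -3 < 0  ⇒  outside

inside=no margin=-1071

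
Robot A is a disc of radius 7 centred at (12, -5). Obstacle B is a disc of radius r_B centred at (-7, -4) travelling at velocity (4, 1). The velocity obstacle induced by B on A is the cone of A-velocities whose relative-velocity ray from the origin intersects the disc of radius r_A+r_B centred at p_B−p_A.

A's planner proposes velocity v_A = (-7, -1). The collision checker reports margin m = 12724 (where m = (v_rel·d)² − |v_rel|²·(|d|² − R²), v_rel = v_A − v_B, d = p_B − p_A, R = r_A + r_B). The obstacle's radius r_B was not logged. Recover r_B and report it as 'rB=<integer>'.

m = 12724
d = (-19, 1);  v_rel = (-11, -2),  |v_rel|² = 125
v_rel×d = (-11)·(1) − (-2)·(-19) = -49
since m = R²·125 − (-49)²:  R² = (2401 + 12724) / 125 = 121
R = √121 = 11  ⇒  r_B = 11 − 7 = 4

rB=4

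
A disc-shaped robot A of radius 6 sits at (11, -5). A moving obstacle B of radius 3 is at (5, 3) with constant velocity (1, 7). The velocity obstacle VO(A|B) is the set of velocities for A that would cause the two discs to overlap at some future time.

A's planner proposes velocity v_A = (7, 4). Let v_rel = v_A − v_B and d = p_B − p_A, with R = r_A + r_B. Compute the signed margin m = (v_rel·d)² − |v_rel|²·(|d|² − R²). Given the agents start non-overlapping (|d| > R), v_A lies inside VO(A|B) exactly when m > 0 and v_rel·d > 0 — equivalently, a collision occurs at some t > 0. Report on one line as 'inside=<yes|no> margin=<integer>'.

d = (-6, 8),  |d|² = 100;  R = 6+3 = 9,  c = 100−9² = 19
v_rel = (6, -3),  |v_rel|² = 45;  v_rel·d = (6)·(-6) + (-3)·(8) = -60
45·t² + 120·t + 19 = 0  ⇒  m = (-60)² − 45·19 = 2745
m = 2745 > 0,  v_rel·d = -60 < 0  ⇒  outside

inside=no margin=2745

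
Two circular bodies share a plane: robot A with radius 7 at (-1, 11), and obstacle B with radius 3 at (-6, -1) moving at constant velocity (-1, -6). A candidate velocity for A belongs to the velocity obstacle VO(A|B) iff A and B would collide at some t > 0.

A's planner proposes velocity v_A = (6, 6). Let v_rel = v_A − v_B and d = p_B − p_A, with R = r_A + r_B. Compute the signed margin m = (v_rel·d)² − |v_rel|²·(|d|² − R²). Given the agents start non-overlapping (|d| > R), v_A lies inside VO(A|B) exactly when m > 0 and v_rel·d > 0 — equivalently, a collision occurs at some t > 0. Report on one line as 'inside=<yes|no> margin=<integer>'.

d = (-5, -12),  |d|² = 169;  R = 7+3 = 10,  c = 169−10² = 69
v_rel = (7, 12),  |v_rel|² = 193;  v_rel·d = (7)·(-5) + (12)·(-12) = -179
193·t² + 358·t + 69 = 0  ⇒  m = (-179)² − 193·69 = 18724
m = 18724 > 0,  v_rel·d = -179 < 0  ⇒  outside

inside=no margin=18724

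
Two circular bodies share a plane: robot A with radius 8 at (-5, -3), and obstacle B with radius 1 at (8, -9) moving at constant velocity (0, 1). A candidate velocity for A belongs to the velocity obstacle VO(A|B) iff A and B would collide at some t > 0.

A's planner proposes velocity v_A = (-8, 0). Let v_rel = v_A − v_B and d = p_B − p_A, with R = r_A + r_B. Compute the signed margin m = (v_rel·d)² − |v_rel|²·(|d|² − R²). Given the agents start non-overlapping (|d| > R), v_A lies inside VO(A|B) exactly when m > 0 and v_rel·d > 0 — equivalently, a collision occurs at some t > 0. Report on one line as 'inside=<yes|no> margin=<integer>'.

d = (13, -6),  |d|² = 205;  R = 8+1 = 9,  c = 205−9² = 124
v_rel = (-8, -1),  |v_rel|² = 65;  v_rel·d = (-8)·(13) + (-1)·(-6) = -98
65·t² + 196·t + 124 = 0  ⇒  m = (-98)² − 65·124 = 1544
m = 1544 > 0,  v_rel·d = -98 < 0  ⇒  outside

inside=no margin=1544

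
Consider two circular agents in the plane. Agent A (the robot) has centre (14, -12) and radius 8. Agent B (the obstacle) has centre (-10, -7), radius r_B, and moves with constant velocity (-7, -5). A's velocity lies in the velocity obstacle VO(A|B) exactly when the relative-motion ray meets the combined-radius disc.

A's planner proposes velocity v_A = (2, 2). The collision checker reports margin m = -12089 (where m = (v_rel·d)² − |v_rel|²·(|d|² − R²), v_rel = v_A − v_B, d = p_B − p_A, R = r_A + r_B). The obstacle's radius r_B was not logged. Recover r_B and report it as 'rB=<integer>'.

m = -12089
d = (-24, 5);  v_rel = (9, 7),  |v_rel|² = 130
v_rel×d = (9)·(5) − (7)·(-24) = 213
since m = R²·130 − 213²:  R² = (45369 + -12089) / 130 = 256
R = √256 = 16  ⇒  r_B = 16 − 8 = 8

rB=8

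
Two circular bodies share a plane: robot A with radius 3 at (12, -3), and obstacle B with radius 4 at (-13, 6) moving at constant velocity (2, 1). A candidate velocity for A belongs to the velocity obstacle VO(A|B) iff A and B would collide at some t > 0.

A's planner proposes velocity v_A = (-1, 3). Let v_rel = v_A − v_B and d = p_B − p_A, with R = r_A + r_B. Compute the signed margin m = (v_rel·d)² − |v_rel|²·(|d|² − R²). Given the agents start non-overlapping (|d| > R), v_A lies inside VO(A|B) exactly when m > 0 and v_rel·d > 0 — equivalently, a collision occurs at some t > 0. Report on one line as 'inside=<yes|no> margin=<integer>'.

d = (-25, 9),  |d|² = 706;  R = 3+4 = 7,  c = 706−7² = 657
v_rel = (-3, 2),  |v_rel|² = 13;  v_rel·d = (-3)·(-25) + (2)·(9) = 93
13·t² − 186·t + 657 = 0  ⇒  m = 93² − 13·657 = 108
m = 108 > 0,  v_rel·d = 93 > 0  ⇒  inside

inside=yes margin=108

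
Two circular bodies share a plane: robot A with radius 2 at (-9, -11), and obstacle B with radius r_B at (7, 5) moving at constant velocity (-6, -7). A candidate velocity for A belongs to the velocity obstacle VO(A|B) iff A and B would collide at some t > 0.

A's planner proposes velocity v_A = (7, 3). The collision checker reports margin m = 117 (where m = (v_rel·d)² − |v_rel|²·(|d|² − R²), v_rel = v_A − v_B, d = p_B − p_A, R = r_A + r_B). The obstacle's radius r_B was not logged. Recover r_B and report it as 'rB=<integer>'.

m = 117
d = (16, 16);  v_rel = (13, 10),  |v_rel|² = 269
v_rel×d = (13)·(16) − (10)·(16) = 48
since m = R²·269 − 48²:  R² = (2304 + 117) / 269 = 9
R = √9 = 3  ⇒  r_B = 3 − 2 = 1

rB=1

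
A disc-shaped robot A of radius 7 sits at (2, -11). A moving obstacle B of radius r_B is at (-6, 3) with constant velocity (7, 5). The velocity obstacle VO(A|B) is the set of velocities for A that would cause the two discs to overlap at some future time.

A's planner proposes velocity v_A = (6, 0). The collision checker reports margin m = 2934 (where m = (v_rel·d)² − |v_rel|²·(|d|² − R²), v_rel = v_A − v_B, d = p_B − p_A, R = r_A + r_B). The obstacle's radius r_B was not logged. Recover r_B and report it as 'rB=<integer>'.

m = 2934
d = (-8, 14);  v_rel = (-1, -5),  |v_rel|² = 26
v_rel×d = (-1)·(14) − (-5)·(-8) = -54
since m = R²·26 − (-54)²:  R² = (2916 + 2934) / 26 = 225
R = √225 = 15  ⇒  r_B = 15 − 7 = 8

rB=8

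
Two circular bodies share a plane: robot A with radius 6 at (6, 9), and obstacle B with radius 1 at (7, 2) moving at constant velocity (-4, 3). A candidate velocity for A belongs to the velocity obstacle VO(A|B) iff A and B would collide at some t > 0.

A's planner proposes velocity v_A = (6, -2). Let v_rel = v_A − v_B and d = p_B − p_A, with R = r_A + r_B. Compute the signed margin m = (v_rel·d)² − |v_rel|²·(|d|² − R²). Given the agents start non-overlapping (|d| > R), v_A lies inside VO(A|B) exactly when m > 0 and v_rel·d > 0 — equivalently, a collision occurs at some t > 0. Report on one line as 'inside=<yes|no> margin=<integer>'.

d = (1, -7),  |d|² = 50;  R = 6+1 = 7,  c = 50−7² = 1
v_rel = (10, -5),  |v_rel|² = 125;  v_rel·d = (10)·(1) + (-5)·(-7) = 45
125·t² − 90·t + 1 = 0  ⇒  m = 45² − 125·1 = 1900
m = 1900 > 0,  v_rel·d = 45 > 0  ⇒  inside

inside=yes margin=1900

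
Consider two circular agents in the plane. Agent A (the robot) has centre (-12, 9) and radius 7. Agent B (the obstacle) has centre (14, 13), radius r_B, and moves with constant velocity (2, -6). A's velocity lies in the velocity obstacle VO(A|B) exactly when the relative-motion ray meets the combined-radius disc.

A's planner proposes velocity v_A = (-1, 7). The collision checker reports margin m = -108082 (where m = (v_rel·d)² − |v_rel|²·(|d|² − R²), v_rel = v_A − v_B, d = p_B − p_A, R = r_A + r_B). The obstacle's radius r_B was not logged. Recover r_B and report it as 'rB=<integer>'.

m = -108082
d = (26, 4);  v_rel = (-3, 13),  |v_rel|² = 178
v_rel×d = (-3)·(4) − (13)·(26) = -350
since m = R²·178 − (-350)²:  R² = (122500 + -108082) / 178 = 81
R = √81 = 9  ⇒  r_B = 9 − 7 = 2

rB=2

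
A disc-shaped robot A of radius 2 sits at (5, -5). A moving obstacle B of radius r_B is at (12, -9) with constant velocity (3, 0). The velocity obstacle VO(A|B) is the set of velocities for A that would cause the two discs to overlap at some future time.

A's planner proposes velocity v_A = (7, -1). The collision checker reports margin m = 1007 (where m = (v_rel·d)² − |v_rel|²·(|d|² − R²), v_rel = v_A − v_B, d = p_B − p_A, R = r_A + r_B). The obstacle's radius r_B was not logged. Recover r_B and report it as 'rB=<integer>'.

m = 1007
d = (7, -4);  v_rel = (4, -1),  |v_rel|² = 17
v_rel×d = (4)·(-4) − (-1)·(7) = -9
since m = R²·17 − (-9)²:  R² = (81 + 1007) / 17 = 64
R = √64 = 8  ⇒  r_B = 8 − 2 = 6

rB=6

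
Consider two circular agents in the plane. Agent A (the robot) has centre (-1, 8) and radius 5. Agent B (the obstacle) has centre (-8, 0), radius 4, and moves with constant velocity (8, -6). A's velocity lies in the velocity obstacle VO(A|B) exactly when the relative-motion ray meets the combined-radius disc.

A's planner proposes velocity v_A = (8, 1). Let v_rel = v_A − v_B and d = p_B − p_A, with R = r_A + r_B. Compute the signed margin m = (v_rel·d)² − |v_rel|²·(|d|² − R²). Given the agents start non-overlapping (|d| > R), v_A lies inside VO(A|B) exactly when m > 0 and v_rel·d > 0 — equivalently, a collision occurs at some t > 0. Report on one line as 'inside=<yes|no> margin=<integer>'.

d = (-7, -8),  |d|² = 113;  R = 5+4 = 9,  c = 113−9² = 32
v_rel = (0, 7),  |v_rel|² = 49;  v_rel·d = (0)·(-7) + (7)·(-8) = -56
49·t² + 112·t + 32 = 0  ⇒  m = (-56)² − 49·32 = 1568
m = 1568 > 0,  v_rel·d = -56 < 0  ⇒  outside

inside=no margin=1568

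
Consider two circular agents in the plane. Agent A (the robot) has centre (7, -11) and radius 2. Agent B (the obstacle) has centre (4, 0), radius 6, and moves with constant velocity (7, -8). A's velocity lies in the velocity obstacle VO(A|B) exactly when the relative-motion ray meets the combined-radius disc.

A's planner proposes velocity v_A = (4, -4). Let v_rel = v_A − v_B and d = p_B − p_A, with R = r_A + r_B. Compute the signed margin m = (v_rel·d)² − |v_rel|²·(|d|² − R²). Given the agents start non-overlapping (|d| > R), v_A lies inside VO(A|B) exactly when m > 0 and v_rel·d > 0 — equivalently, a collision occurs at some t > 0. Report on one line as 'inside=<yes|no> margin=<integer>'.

d = (-3, 11),  |d|² = 130;  R = 2+6 = 8,  c = 130−8² = 66
v_rel = (-3, 4),  |v_rel|² = 25;  v_rel·d = (-3)·(-3) + (4)·(11) = 53
25·t² − 106·t + 66 = 0  ⇒  m = 53² − 25·66 = 1159
m = 1159 > 0,  v_rel·d = 53 > 0  ⇒  inside

inside=yes margin=1159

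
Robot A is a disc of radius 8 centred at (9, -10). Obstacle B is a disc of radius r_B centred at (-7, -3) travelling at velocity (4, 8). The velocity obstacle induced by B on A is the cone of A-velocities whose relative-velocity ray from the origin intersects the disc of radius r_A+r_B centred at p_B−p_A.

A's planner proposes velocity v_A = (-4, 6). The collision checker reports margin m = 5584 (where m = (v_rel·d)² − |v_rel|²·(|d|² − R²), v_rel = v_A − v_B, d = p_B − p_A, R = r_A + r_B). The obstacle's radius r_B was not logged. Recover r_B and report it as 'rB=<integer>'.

m = 5584
d = (-16, 7);  v_rel = (-8, -2),  |v_rel|² = 68
v_rel×d = (-8)·(7) − (-2)·(-16) = -88
since m = R²·68 − (-88)²:  R² = (7744 + 5584) / 68 = 196
R = √196 = 14  ⇒  r_B = 14 − 8 = 6

rB=6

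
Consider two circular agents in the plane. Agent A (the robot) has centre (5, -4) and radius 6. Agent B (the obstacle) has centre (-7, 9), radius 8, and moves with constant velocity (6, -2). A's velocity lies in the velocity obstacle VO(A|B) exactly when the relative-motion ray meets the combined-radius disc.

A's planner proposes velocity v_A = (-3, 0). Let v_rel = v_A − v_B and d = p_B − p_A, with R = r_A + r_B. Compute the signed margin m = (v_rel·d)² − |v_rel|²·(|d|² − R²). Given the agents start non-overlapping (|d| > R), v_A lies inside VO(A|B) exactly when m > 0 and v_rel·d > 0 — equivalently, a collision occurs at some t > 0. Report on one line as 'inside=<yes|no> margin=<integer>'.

d = (-12, 13),  |d|² = 313;  R = 6+8 = 14,  c = 313−14² = 117
v_rel = (-9, 2),  |v_rel|² = 85;  v_rel·d = (-9)·(-12) + (2)·(13) = 134
85·t² − 268·t + 117 = 0  ⇒  m = 134² − 85·117 = 8011
m = 8011 > 0,  v_rel·d = 134 > 0  ⇒  inside

inside=yes margin=8011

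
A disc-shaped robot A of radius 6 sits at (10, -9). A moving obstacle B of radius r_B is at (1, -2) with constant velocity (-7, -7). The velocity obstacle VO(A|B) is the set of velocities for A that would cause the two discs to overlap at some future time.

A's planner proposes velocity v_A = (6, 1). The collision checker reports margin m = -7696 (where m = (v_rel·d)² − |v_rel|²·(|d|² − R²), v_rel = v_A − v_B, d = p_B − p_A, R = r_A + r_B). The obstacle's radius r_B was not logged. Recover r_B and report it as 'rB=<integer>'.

m = -7696
d = (-9, 7);  v_rel = (13, 8),  |v_rel|² = 233
v_rel×d = (13)·(7) − (8)·(-9) = 163
since m = R²·233 − 163²:  R² = (26569 + -7696) / 233 = 81
R = √81 = 9  ⇒  r_B = 9 − 6 = 3

rB=3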